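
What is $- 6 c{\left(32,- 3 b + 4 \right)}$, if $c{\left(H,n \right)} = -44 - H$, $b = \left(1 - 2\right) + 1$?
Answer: $456$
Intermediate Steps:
$b = 0$ ($b = -1 + 1 = 0$)
$- 6 c{\left(32,- 3 b + 4 \right)} = - 6 \left(-44 - 32\right) = \left(-6\right) \left(-76\right) = 456$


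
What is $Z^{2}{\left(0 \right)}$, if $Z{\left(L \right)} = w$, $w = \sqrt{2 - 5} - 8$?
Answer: $\left(8 - i \sqrt{3}\right)^{2} \approx 61.0 - 27.713 i$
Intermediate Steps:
$w = -8 + i \sqrt{3}$ ($w = \sqrt{-3} - 8 = i \sqrt{3} - 8 = -8 + i \sqrt{3} \approx -8.0 + 1.732 i$)
$Z{\left(L \right)} = -8 + i \sqrt{3}$
$Z^{2}{\left(0 \right)} = \left(-8 + i \sqrt{3}\right)^{2}$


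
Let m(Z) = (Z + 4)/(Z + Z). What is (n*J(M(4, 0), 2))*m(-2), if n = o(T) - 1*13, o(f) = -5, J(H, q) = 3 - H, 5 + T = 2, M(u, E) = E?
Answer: 27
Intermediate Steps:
T = -3 (T = -5 + 2 = -3)
m(Z) = (4 + Z)/(2*Z) (m(Z) = (4 + Z)/((2*Z)) = (4 + Z)*(1/(2*Z)) = (4 + Z)/(2*Z))
n = -18 (n = -5 - 1*13 = -5 - 13 = -18)
(n*J(M(4, 0), 2))*m(-2) = (-18*(3 - 1*0))*((1/2)*(4 - 2)/(-2)) = (-18*(3 + 0))*((1/2)*(-1/2)*2) = -18*3*(-1/2) = -54*(-1/2) = 27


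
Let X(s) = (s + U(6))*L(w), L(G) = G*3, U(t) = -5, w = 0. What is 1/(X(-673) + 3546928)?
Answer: 1/3546928 ≈ 2.8193e-7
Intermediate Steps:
L(G) = 3*G
X(s) = 0 (X(s) = (s - 5)*(3*0) = (-5 + s)*0 = 0)
1/(X(-673) + 3546928) = 1/(0 + 3546928) = 1/3546928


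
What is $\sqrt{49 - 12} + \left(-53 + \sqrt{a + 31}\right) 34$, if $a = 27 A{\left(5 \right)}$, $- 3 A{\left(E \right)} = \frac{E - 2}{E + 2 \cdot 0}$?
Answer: $-1802 + \sqrt{37} + \frac{272 \sqrt{10}}{5} \approx -1623.9$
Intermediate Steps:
$A{\left(E \right)} = - \frac{-2 + E}{3 E}$ ($A{\left(E \right)} = - \frac{\left(E - 2\right) \frac{1}{E + 2 \cdot 0}}{3} = - \frac{\left(-2 + E\right) \frac{1}{E + 0}}{3} = - \frac{\left(-2 + E\right) \frac{1}{E}}{3} = - \frac{\frac{1}{E} \left(-2 + E\right)}{3} = - \frac{-2 + E}{3 E}$)
$a = - \frac{27}{5}$ ($a = 27 \frac{2 - 5}{3 \cdot 5} = 27 \cdot \frac{1}{3} \cdot \frac{1}{5} \left(2 - 5\right) = 27 \cdot \frac{1}{3} \cdot \frac{1}{5} \left(-3\right) = 27 \left(- \frac{1}{5}\right) = - \frac{27}{5} \approx -5.4$)
$\sqrt{49 - 12} + \left(-53 + \sqrt{a + 31}\right) 34 = \sqrt{49 - 12} + \left(-53 + \sqrt{- \frac{27}{5} + 31}\right) 34 = \sqrt{37} + \left(-53 + \sqrt{\frac{128}{5}}\right) 34 = \sqrt{37} + \left(-53 + \frac{8 \sqrt{10}}{5}\right) 34 = \sqrt{37} - \left(1802 - \frac{272 \sqrt{10}}{5}\right) = -1802 + \sqrt{37} + \frac{272 \sqrt{10}}{5}$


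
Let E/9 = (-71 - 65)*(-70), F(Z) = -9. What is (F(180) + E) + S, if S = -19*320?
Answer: 79591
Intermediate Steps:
S = -6080
E = 85680 (E = 9*((-71 - 65)*(-70)) = 9*(-136*(-70)) = 9*9520 = 85680)
(F(180) + E) + S = (-9 + 85680) - 6080 = 85671 - 6080 = 79591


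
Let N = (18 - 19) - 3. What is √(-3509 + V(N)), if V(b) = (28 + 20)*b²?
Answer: I*√2741 ≈ 52.355*I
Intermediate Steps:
N = -4 (N = -1 - 3 = -4)
V(b) = 48*b²
√(-3509 + V(N)) = √(-3509 + 48*(-4)²) = √(-3509 + 48*16) = √(-3509 + 768) = √(-2741) = I*√2741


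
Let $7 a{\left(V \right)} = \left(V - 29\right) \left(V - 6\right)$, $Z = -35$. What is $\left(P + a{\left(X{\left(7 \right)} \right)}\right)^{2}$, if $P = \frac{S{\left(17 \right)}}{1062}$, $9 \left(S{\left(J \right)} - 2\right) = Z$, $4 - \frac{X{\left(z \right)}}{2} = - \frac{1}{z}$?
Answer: $\frac{491969744912881}{10747867219236} \approx 45.774$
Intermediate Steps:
$X{\left(z \right)} = 8 + \frac{2}{z}$ ($X{\left(z \right)} = 8 - 2 \left(- \frac{1}{z}\right) = 8 + \frac{2}{z}$)
$S{\left(J \right)} = - \frac{17}{9}$ ($S{\left(J \right)} = 2 + \frac{1}{9} \left(-35\right) = 2 - \frac{35}{9} = - \frac{17}{9}$)
$a{\left(V \right)} = \frac{\left(-29 + V\right) \left(-6 + V\right)}{7}$ ($a{\left(V \right)} = \frac{\left(V - 29\right) \left(V - 6\right)}{7} = \frac{\left(-29 + V\right) \left(-6 + V\right)}{7}$)
$P = - \frac{17}{9558}$ ($P = - \frac{17}{9 \cdot 1062} = \left(- \frac{17}{9}\right) \frac{1}{1062} = - \frac{17}{9558} \approx -0.0017786$)
$\left(P + a{\left(X{\left(7 \right)} \right)}\right)^{2} = \left(- \frac{17}{9558} + \left(\frac{174}{7} - 5 \left(8 + \frac{2}{7}\right) + \frac{\left(8 + \frac{2}{7}\right)^{2}}{7}\right)\right)^{2} = \left(- \frac{17}{9558} + \left(\frac{174}{7} - \frac{290}{7} + \frac{\left(\frac{58}{7}\right)^{2}}{7}\right)\right)^{2} = \left(- \frac{17}{9558} + \left(\frac{174}{7} - \frac{290}{7} + \frac{1}{7} \cdot \frac{3364}{49}\right)\right)^{2} = \left(- \frac{17}{9558} + \left(\frac{174}{7} - \frac{290}{7} + \frac{3364}{343}\right)\right)^{2} = \left(- \frac{17}{9558} - \frac{2320}{343}\right)^{2} = \left(- \frac{22180391}{3278394}\right)^{2} = \frac{491969744912881}{10747867219236}$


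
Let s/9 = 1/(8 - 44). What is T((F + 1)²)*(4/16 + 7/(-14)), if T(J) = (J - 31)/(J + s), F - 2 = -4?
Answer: 10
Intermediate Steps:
s = -¼ (s = 9/(8 - 44) = 9/(-36) = 9*(-1/36) = -¼ ≈ -0.25000)
F = -2 (F = 2 - 4 = -2)
T(J) = (-31 + J)/(-¼ + J) (T(J) = (J - 31)/(J - ¼) = (-31 + J)/(-¼ + J))
T((F + 1)²)*(4/16 + 7/(-14)) = (4*(-31 + (-2 + 1)²)/(-1 + 4*(-2 + 1)²))*(4/16 + 7/(-14)) = (4*(-31 + (-1)²)/(-1 + 4*(-1)²))*(4*(1/16) + 7*(-1/14)) = (4*(-31 + 1)/(-1 + 4*1))*(¼ - ½) = (4*(-30)/(-1 + 4))*(-¼) = (4*(-30)/3)*(-¼) = (4*(⅓)*(-30))*(-¼) = -40*(-¼) = 10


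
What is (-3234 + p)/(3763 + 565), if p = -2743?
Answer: -5977/4328 ≈ -1.3810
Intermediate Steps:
(-3234 + p)/(3763 + 565) = (-3234 - 2743)/(3763 + 565) = -5977/4328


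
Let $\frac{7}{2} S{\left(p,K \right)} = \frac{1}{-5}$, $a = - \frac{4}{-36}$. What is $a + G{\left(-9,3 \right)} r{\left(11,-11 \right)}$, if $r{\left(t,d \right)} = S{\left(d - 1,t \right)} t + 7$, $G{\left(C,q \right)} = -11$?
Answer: $- \frac{22042}{315} \approx -69.975$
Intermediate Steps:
$a = \frac{1}{9}$ ($a = \left(-4\right) \left(- \frac{1}{36}\right) = \frac{1}{9} \approx 0.11111$)
$S{\left(p,K \right)} = - \frac{2}{35}$ ($S{\left(p,K \right)} = \frac{2}{7 \left(-5\right)} = \frac{2}{7} \left(- \frac{1}{5}\right) = - \frac{2}{35}$)
$r{\left(t,d \right)} = 7 - \frac{2 t}{35}$ ($r{\left(t,d \right)} = - \frac{2 t}{35} + 7 = 7 - \frac{2 t}{35}$)
$a + G{\left(-9,3 \right)} r{\left(11,-11 \right)} = \frac{1}{9} - 11 \left(7 - \frac{22}{35}\right) = \frac{1}{9} - \frac{2453}{35} = - \frac{22042}{315}$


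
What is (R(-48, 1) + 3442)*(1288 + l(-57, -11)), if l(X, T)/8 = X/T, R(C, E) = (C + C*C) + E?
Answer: 83342176/11 ≈ 7.5766e+6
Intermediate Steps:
R(C, E) = C + E + C² (R(C, E) = (C + C²) + E = C + E + C²)
l(X, T) = 8*X/T (l(X, T) = 8*(X/T) = 8*X/T)
(R(-48, 1) + 3442)*(1288 + l(-57, -11)) = ((-48 + 1 + (-48)²) + 3442)*(1288 + 8*(-57)/(-11)) = ((-48 + 1 + 2304) + 3442)*(1288 + 8*(-57)*(-1/11)) = (2257 + 3442)*(1288 + 456/11) = 5699*(14624/11) = 83342176/11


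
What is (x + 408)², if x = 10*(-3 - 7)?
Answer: 94864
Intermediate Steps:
x = -100 (x = 10*(-10) = -100)
(x + 408)² = (-100 + 408)² = 308² = 94864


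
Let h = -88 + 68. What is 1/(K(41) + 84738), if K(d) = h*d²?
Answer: 1/51118 ≈ 1.9563e-5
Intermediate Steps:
h = -20
K(d) = -20*d²
1/(K(41) + 84738) = 1/(-20*41² + 84738) = 1/(-20*1681 + 84738) = 1/(-33620 + 84738) = 1/51118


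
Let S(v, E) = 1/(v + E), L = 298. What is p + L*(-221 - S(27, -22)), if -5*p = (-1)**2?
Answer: -329589/5 ≈ -65918.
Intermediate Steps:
p = -1/5 (p = -1/5*(-1)**2 = -1/5*1 = -1/5 ≈ -0.20000)
S(v, E) = 1/(E + v)
p + L*(-221 - S(27, -22)) = -1/5 + 298*(-221 - 1/(-22 + 27)) = -1/5 + 298*(-221 - 1/5) = -1/5 + 298*(-1106/5) = -1/5 - 329588/5 = -329589/5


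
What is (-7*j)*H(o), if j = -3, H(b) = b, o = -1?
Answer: -21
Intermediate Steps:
(-7*j)*H(o) = -7*(-3)*(-1) = 21*(-1) = -21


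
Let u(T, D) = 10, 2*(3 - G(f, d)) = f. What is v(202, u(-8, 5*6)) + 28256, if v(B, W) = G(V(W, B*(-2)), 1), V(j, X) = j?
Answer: 28254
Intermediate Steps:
G(f, d) = 3 - f/2
v(B, W) = 3 - W/2
v(202, u(-8, 5*6)) + 28256 = (3 - 1/2*10) + 28256 = (3 - 5) + 28256 = -2 + 28256 = 28254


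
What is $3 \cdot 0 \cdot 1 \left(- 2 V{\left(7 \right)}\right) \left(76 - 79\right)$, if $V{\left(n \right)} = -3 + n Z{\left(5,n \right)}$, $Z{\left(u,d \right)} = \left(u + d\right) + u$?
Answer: $0$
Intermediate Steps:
$Z{\left(u,d \right)} = d + 2 u$ ($Z{\left(u,d \right)} = \left(d + u\right) + u = d + 2 u$)
$V{\left(n \right)} = -3 + n \left(10 + n\right)$ ($V{\left(n \right)} = -3 + n \left(n + 2 \cdot 5\right) = -3 + n \left(n + 10\right) = -3 + n \left(10 + n\right)$)
$3 \cdot 0 \cdot 1 \left(- 2 V{\left(7 \right)}\right) \left(76 - 79\right) = 3 \cdot 0 \cdot 1 \left(- 2 \left(-3 + 7 \left(10 + 7\right)\right)\right) \left(76 - 79\right) = 0 \cdot 1 \left(- 2 \left(-3 + 7 \cdot 17\right)\right) \left(-3\right) = 0 \left(- 2 \left(-3 + 119\right)\right) \left(-3\right) = 0 \left(\left(-2\right) 116\right) \left(-3\right) = 0 \left(-232\right) \left(-3\right) = 0 \left(-3\right) = 0$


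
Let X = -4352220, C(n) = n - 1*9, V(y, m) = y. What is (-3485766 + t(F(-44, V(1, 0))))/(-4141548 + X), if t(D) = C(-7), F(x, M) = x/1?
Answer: 1742891/4246884 ≈ 0.41039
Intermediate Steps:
C(n) = -9 + n (C(n) = n - 9 = -9 + n)
F(x, M) = x (F(x, M) = x*1 = x)
t(D) = -16 (t(D) = -9 - 7 = -16)
(-3485766 + t(F(-44, V(1, 0))))/(-4141548 + X) = (-3485766 - 16)/(-4141548 - 4352220) = -3485782/(-8493768) = -3485782*(-1/8493768) = 1742891/4246884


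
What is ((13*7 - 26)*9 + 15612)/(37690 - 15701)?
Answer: 16197/21989 ≈ 0.73660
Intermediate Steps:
((13*7 - 26)*9 + 15612)/(37690 - 15701) = ((91 - 26)*9 + 15612)/21989 = (65*9 + 15612)*(1/21989) = (585 + 15612)*(1/21989) = 16197*(1/21989) = 16197/21989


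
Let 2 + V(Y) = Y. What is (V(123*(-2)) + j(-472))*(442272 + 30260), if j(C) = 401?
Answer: 72297396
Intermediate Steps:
V(Y) = -2 + Y
(V(123*(-2)) + j(-472))*(442272 + 30260) = ((-2 + 123*(-2)) + 401)*(442272 + 30260) = ((-2 - 246) + 401)*472532 = (-248 + 401)*472532 = 153*472532 = 72297396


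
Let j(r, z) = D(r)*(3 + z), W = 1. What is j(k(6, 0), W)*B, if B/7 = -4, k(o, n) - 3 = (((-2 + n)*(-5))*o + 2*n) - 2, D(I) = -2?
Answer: 224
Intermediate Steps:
k(o, n) = 1 + 2*n + o*(10 - 5*n) (k(o, n) = 3 + ((((-2 + n)*(-5))*o + 2*n) - 2) = 3 + (((10 - 5*n)*o + 2*n) - 2) = 3 + ((o*(10 - 5*n) + 2*n) - 2) = 3 + ((2*n + o*(10 - 5*n)) - 2) = 3 + (-2 + 2*n + o*(10 - 5*n)) = 1 + 2*n + o*(10 - 5*n))
j(r, z) = -6 - 2*z (j(r, z) = -2*(3 + z) = -6 - 2*z)
B = -28 (B = 7*(-4) = -28)
j(k(6, 0), W)*B = (-6 - 2*1)*(-28) = (-6 - 2)*(-28) = -8*(-28) = 224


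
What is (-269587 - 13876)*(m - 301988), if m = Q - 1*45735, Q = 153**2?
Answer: 91931019382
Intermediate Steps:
Q = 23409
m = -22326 (m = 23409 - 1*45735 = 23409 - 45735 = -22326)
(-269587 - 13876)*(m - 301988) = (-269587 - 13876)*(-22326 - 301988) = -283463*(-324314) = 91931019382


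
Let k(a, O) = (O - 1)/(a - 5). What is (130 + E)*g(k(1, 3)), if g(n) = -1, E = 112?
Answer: -242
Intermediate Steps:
k(a, O) = (-1 + O)/(-5 + a)
(130 + E)*g(k(1, 3)) = (130 + 112)*(-1) = 242*(-1) = -242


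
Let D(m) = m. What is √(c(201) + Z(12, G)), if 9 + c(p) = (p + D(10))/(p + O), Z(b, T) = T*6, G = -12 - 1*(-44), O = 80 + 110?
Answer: 2*√7014931/391 ≈ 13.548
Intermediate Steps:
O = 190
G = 32 (G = -12 + 44 = 32)
Z(b, T) = 6*T
c(p) = -9 + (10 + p)/(190 + p) (c(p) = -9 + (p + 10)/(p + 190) = -9 + (10 + p)/(190 + p))
√(c(201) + Z(12, G)) = √(4*(-425 - 2*201)/(190 + 201) + 6*32) = √(4*(-425 - 402)/391 + 192) = √(4*(1/391)*(-827) + 192) = √(-3308/391 + 192) = √(71764/391) = 2*√7014931/391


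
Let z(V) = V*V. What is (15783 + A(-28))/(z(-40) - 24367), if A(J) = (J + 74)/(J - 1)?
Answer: -457661/660243 ≈ -0.69317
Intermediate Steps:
z(V) = V²
A(J) = (74 + J)/(-1 + J)
(15783 + A(-28))/(z(-40) - 24367) = (15783 + (74 - 28)/(-1 - 28))/((-40)² - 24367) = (15783 + 46/(-29))/(1600 - 24367) = (15783 - 1/29*46)/(-22767) = (15783 - 46/29)*(-1/22767) = (457661/29)*(-1/22767) = -457661/660243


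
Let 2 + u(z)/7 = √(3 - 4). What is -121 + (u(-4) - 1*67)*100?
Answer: -8221 + 700*I ≈ -8221.0 + 700.0*I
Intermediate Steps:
u(z) = -14 + 7*I (u(z) = -14 + 7*√(3 - 4) = -14 + 7*√(-1) = -14 + 7*I)
-121 + (u(-4) - 1*67)*100 = -121 + ((-14 + 7*I) - 1*67)*100 = -121 + ((-14 + 7*I) - 67)*100 = -121 + (-81 + 7*I)*100 = -121 + (-8100 + 700*I) = -8221 + 700*I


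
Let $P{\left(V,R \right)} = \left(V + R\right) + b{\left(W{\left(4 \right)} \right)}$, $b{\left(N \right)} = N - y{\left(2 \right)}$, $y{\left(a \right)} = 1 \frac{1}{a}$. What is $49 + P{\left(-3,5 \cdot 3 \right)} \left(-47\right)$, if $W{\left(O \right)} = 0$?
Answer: $- \frac{983}{2} \approx -491.5$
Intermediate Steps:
$y{\left(a \right)} = \frac{1}{a}$
$b{\left(N \right)} = - \frac{1}{2} + N$ ($b{\left(N \right)} = N - \frac{1}{2} = - \frac{1}{2} + N$)
$P{\left(V,R \right)} = - \frac{1}{2} + R + V$ ($P{\left(V,R \right)} = \left(V + R\right) + \left(- \frac{1}{2} + 0\right) = \left(R + V\right) - \frac{1}{2} = - \frac{1}{2} + R + V$)
$49 + P{\left(-3,5 \cdot 3 \right)} \left(-47\right) = 49 + \left(- \frac{1}{2} + 5 \cdot 3 - 3\right) \left(-47\right) = 49 + \left(- \frac{1}{2} + 15 - 3\right) \left(-47\right) = 49 + \frac{23}{2} \left(-47\right) = 49 - \frac{1081}{2} = - \frac{983}{2}$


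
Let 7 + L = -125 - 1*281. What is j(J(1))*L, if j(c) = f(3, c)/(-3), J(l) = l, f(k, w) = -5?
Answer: -2065/3 ≈ -688.33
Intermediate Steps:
j(c) = 5/3 (j(c) = -5/(-3) = -5*(-⅓) = 5/3)
L = -413 (L = -7 + (-125 - 1*281) = -7 + (-125 - 281) = -7 - 406 = -413)
j(J(1))*L = (5/3)*(-413) = -2065/3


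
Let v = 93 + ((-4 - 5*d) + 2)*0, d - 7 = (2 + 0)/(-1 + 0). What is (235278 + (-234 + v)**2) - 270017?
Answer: -14858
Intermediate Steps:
d = 5 (d = 7 + (2 + 0)/(-1 + 0) = 7 + 2/(-1) = 7 + 2*(-1) = 7 - 2 = 5)
v = 93 (v = 93 + ((-4 - 5*5) + 2)*0 = 93 + ((-4 - 25) + 2)*0 = 93 + (-29 + 2)*0 = 93 - 27*0 = 93 + 0 = 93)
(235278 + (-234 + v)**2) - 270017 = (235278 + (-234 + 93)**2) - 270017 = (235278 + (-141)**2) - 270017 = (235278 + 19881) - 270017 = 255159 - 270017 = -14858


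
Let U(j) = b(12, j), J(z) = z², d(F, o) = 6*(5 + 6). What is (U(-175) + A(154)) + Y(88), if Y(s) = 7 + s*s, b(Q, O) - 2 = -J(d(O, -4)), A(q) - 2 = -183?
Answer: 3216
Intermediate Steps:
A(q) = -181 (A(q) = 2 - 183 = -181)
d(F, o) = 66 (d(F, o) = 6*11 = 66)
b(Q, O) = -4354 (b(Q, O) = 2 - 1*66² = 2 - 1*4356 = 2 - 4356 = -4354)
Y(s) = 7 + s²
U(j) = -4354
(U(-175) + A(154)) + Y(88) = (-4354 - 181) + (7 + 88²) = -4535 + (7 + 7744) = -4535 + 7751 = 3216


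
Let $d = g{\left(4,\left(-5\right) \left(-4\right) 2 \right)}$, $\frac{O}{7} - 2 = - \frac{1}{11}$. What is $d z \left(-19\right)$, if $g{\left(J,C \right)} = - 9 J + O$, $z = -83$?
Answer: $- \frac{392673}{11} \approx -35698.0$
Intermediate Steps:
$O = \frac{147}{11}$ ($O = 14 + 7 \left(- \frac{1}{11}\right) = 14 - \frac{7}{11} = \frac{147}{11} \approx 13.364$)
$g{\left(J,C \right)} = \frac{147}{11} - 9 J$ ($g{\left(J,C \right)} = - 9 J + \frac{147}{11} = \frac{147}{11} - 9 J$)
$d = - \frac{249}{11}$ ($d = \frac{147}{11} - 36 = - \frac{249}{11} \approx -22.636$)
$d z \left(-19\right) = \left(- \frac{249}{11}\right) \left(-83\right) \left(-19\right) = \frac{20667}{11} \left(-19\right) = - \frac{392673}{11}$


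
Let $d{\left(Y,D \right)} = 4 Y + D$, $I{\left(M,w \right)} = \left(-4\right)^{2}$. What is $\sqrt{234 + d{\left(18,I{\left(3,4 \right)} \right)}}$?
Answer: $\sqrt{322} \approx 17.944$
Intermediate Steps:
$I{\left(M,w \right)} = 16$
$d{\left(Y,D \right)} = D + 4 Y$
$\sqrt{234 + d{\left(18,I{\left(3,4 \right)} \right)}} = \sqrt{234 + \left(16 + 4 \cdot 18\right)} = \sqrt{234 + \left(16 + 72\right)} = \sqrt{234 + 88} = \sqrt{322}$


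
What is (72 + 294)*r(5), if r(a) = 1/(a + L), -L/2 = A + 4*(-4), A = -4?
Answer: 122/15 ≈ 8.1333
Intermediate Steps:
L = 40 (L = -2*(-4 + 4*(-4)) = -2*(-4 - 16) = -2*(-20) = 40)
r(a) = 1/(40 + a) (r(a) = 1/(a + 40) = 1/(40 + a))
(72 + 294)*r(5) = (72 + 294)/(40 + 5) = 366/45 = 366*(1/45) = 122/15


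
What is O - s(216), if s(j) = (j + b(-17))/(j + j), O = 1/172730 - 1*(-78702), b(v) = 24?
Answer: 122346904499/1554570 ≈ 78702.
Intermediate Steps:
O = 13594196461/172730 (O = 1/172730 + 78702 = 13594196461/172730 ≈ 78702.)
s(j) = (24 + j)/(2*j) (s(j) = (j + 24)/(j + j) = (24 + j)/((2*j)) = (24 + j)*(1/(2*j)) = (24 + j)/(2*j))
O - s(216) = 13594196461/172730 - (24 + 216)/(2*216) = 13594196461/172730 - 240/(2*216) = 13594196461/172730 - 1*5/9 = 13594196461/172730 - 5/9 = 122346904499/1554570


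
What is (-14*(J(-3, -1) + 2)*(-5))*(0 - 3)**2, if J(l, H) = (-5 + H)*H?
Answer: 5040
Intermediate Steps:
J(l, H) = H*(-5 + H)
(-14*(J(-3, -1) + 2)*(-5))*(0 - 3)**2 = (-14*(-(-5 - 1) + 2)*(-5))*(0 - 3)**2 = -14*(-1*(-6) + 2)*(-5)*(-3)**2 = -14*(6 + 2)*(-5)*9 = -112*(-5)*9 = -14*(-40)*9 = 560*9 = 5040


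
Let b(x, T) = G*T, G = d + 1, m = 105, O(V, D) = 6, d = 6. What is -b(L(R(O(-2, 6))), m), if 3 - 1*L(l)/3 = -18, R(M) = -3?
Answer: -735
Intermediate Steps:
L(l) = 63 (L(l) = 9 - 3*(-18) = 9 + 54 = 63)
G = 7 (G = 6 + 1 = 7)
b(x, T) = 7*T
-b(L(R(O(-2, 6))), m) = -7*105 = -1*735 = -735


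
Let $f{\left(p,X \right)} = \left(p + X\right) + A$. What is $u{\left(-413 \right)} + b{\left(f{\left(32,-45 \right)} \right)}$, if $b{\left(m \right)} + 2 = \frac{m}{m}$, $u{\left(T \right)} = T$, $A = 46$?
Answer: $-414$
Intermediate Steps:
$f{\left(p,X \right)} = 46 + X + p$ ($f{\left(p,X \right)} = \left(p + X\right) + 46 = \left(X + p\right) + 46 = 46 + X + p$)
$b{\left(m \right)} = -1$ ($b{\left(m \right)} = -2 + \frac{m}{m} = -2 + 1 = -1$)
$u{\left(-413 \right)} + b{\left(f{\left(32,-45 \right)} \right)} = -413 - 1 = -414$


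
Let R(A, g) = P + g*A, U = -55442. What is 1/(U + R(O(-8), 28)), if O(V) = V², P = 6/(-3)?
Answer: -1/53652 ≈ -1.8639e-5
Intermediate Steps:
P = -2 (P = 6*(-⅓) = -2)
R(A, g) = -2 + A*g (R(A, g) = -2 + g*A = -2 + A*g)
1/(U + R(O(-8), 28)) = 1/(-55442 + (-2 + (-8)²*28)) = 1/(-55442 + (-2 + 64*28)) = 1/(-55442 + (-2 + 1792)) = 1/(-55442 + 1790) = 1/(-53652) = -1/53652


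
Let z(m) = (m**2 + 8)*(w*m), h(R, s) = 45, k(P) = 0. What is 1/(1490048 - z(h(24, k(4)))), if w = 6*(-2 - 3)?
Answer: 1/4234598 ≈ 2.3615e-7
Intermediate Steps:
w = -30 (w = 6*(-5) = -30)
z(m) = -30*m*(8 + m**2) (z(m) = (m**2 + 8)*(-30*m) = (8 + m**2)*(-30*m) = -30*m*(8 + m**2))
1/(1490048 - z(h(24, k(4)))) = 1/(1490048 - (-30)*45*(8 + 45**2)) = 1/(1490048 - (-30)*45*(8 + 2025)) = 1/(1490048 - (-30)*45*2033) = 1/(1490048 - 1*(-2744550)) = 1/(1490048 + 2744550) = 1/4234598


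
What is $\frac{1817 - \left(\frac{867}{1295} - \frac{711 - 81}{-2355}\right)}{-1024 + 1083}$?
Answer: $\frac{369232846}{11995585} \approx 30.781$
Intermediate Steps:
$\frac{1817 - \left(\frac{867}{1295} - \frac{711 - 81}{-2355}\right)}{-1024 + 1083} = \frac{1817 + \left(630 \left(- \frac{1}{2355}\right) - \frac{867}{1295}\right)}{59} = \left(1817 - \frac{190509}{203315}\right) \frac{1}{59} = \frac{369232846}{203315} \cdot \frac{1}{59} = \frac{369232846}{11995585}$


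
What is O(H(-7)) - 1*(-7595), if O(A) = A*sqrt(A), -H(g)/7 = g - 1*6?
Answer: 7595 + 91*sqrt(91) ≈ 8463.1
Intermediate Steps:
H(g) = 42 - 7*g (H(g) = -7*(g - 1*6) = -7*(g - 6) = -7*(-6 + g) = 42 - 7*g)
O(A) = A**(3/2)
O(H(-7)) - 1*(-7595) = (42 - 7*(-7))**(3/2) - 1*(-7595) = (42 + 49)**(3/2) + 7595 = 91**(3/2) + 7595 = 91*sqrt(91) + 7595 = 7595 + 91*sqrt(91)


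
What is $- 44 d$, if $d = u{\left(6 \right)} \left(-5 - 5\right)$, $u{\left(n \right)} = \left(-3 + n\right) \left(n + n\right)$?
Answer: $15840$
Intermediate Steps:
$u{\left(n \right)} = 2 n \left(-3 + n\right)$ ($u{\left(n \right)} = \left(-3 + n\right) 2 n = 2 n \left(-3 + n\right)$)
$d = -360$ ($d = 2 \cdot 6 \left(-3 + 6\right) \left(-5 - 5\right) = 2 \cdot 6 \cdot 3 \left(-10\right) = 36 \left(-10\right) = -360$)
$- 44 d = \left(-44\right) \left(-360\right) = 15840$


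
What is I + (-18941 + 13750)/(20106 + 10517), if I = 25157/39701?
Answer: 564294920/1215763723 ≈ 0.46415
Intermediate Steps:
I = 25157/39701 (I = 25157*(1/39701) = 25157/39701 ≈ 0.63366)
I + (-18941 + 13750)/(20106 + 10517) = 25157/39701 + (-18941 + 13750)/(20106 + 10517) = 25157/39701 - 5191/30623 = 564294920/1215763723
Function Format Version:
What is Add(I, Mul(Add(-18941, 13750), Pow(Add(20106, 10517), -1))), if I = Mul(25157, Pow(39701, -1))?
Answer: Rational(564294920, 1215763723) ≈ 0.46415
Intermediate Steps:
I = Rational(25157, 39701) (I = Mul(25157, Rational(1, 39701)) = Rational(25157, 39701) ≈ 0.63366)
Add(I, Mul(Add(-18941, 13750), Pow(Add(20106, 10517), -1))) = Add(Rational(25157, 39701), Mul(Add(-18941, 13750), Pow(Add(20106, 10517), -1))) = Add(Rational(25157, 39701), Mul(-5191, Pow(30623, -1))) = Add(Rational(25157, 39701), Mul(-5191, Rational(1, 30623))) = Add(Rational(25157, 39701), Rational(-5191, 30623)) = Rational(564294920, 1215763723)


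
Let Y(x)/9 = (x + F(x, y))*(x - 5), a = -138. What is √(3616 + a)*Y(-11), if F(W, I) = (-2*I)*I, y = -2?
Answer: 2736*√3478 ≈ 1.6135e+5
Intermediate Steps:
F(W, I) = -2*I²
Y(x) = 9*(-8 + x)*(-5 + x) (Y(x) = 9*((x - 2*(-2)²)*(x - 5)) = 9*((x - 2*4)*(-5 + x)) = 9*((x - 8)*(-5 + x)) = 9*((-8 + x)*(-5 + x)) = 9*(-8 + x)*(-5 + x))
√(3616 + a)*Y(-11) = √(3616 - 138)*(360 - 117*(-11) + 9*(-11)²) = √3478*(360 + 1287 + 9*121) = √3478*(360 + 1287 + 1089) = √3478*2736 = 2736*√3478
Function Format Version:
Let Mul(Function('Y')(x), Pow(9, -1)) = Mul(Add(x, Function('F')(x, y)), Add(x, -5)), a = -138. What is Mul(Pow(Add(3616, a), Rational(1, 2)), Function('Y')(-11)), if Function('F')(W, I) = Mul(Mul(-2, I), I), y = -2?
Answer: Mul(2736, Pow(3478, Rational(1, 2))) ≈ 1.6135e+5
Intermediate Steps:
Function('F')(W, I) = Mul(-2, Pow(I, 2))
Function('Y')(x) = Mul(9, Add(-8, x), Add(-5, x)) (Function('Y')(x) = Mul(9, Mul(Add(x, Mul(-2, Pow(-2, 2))), Add(x, -5))) = Mul(9, Mul(Add(x, Mul(-2, 4)), Add(-5, x))) = Mul(9, Mul(Add(x, -8), Add(-5, x))) = Mul(9, Mul(Add(-8, x), Add(-5, x))) = Mul(9, Add(-8, x), Add(-5, x)))
Mul(Pow(Add(3616, a), Rational(1, 2)), Function('Y')(-11)) = Mul(Pow(Add(3616, -138), Rational(1, 2)), Add(360, Mul(-117, -11), Mul(9, Pow(-11, 2)))) = Mul(Pow(3478, Rational(1, 2)), Add(360, 1287, Mul(9, 121))) = Mul(Pow(3478, Rational(1, 2)), Add(360, 1287, 1089)) = Mul(Pow(3478, Rational(1, 2)), 2736) = Mul(2736, Pow(3478, Rational(1, 2)))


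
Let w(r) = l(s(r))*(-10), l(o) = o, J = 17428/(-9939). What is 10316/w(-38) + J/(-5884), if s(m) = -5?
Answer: 75411456427/365506725 ≈ 206.32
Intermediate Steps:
J = -17428/9939 (J = 17428*(-1/9939) = -17428/9939 ≈ -1.7535)
w(r) = 50 (w(r) = -5*(-10) = 50)
10316/w(-38) + J/(-5884) = 10316/50 - 17428/9939/(-5884) = 10316*(1/50) - 17428/9939*(-1/5884) = 5158/25 + 4357/14620269 = 75411456427/365506725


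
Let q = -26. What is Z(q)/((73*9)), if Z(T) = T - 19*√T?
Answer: -26/657 - 19*I*√26/657 ≈ -0.039574 - 0.14746*I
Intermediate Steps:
Z(q)/((73*9)) = (-26 - 19*I*√26)/((73*9)) = (-26 - 19*I*√26)/657 = (-26 - 19*I*√26)*(1/657) = -26/657 - 19*I*√26/657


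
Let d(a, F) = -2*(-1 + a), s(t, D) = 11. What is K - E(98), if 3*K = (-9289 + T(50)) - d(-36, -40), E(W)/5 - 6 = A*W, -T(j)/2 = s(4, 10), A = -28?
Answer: 31685/3 ≈ 10562.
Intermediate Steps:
T(j) = -22 (T(j) = -2*11 = -22)
d(a, F) = 2 - 2*a
E(W) = 30 - 140*W (E(W) = 30 + 5*(-28*W) = 30 - 140*W)
K = -9385/3 (K = ((-9289 - 22) - (2 - 2*(-36)))/3 = (-9311 - (2 + 72))/3 = (-9311 - 1*74)/3 = (-9311 - 74)/3 = (⅓)*(-9385) = -9385/3 ≈ -3128.3)
K - E(98) = -9385/3 - (30 - 140*98) = -9385/3 - (30 - 13720) = -9385/3 - 1*(-13690) = -9385/3 + 13690 = 31685/3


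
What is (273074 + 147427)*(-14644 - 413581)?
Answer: -180069040725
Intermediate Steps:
(273074 + 147427)*(-14644 - 413581) = 420501*(-428225) = -180069040725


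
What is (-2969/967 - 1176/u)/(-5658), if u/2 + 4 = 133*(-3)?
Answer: 627911/2204928258 ≈ 0.00028478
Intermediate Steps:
u = -806 (u = -8 + 2*(133*(-3)) = -8 + 2*(-399) = -8 - 798 = -806)
(-2969/967 - 1176/u)/(-5658) = (-2969/967 - 1176/(-806))/(-5658) = (-2969*1/967 - 1176*(-1/806))*(-1/5658) = (-2969/967 + 588/403)*(-1/5658) = -627911/389701*(-1/5658) = 627911/2204928258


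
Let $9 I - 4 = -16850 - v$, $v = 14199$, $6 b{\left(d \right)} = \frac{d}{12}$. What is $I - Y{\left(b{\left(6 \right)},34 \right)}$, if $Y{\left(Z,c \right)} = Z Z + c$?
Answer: $- \frac{501617}{144} \approx -3483.5$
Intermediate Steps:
$b{\left(d \right)} = \frac{d}{72}$ ($b{\left(d \right)} = \frac{d \frac{1}{12}}{6} = \frac{\frac{1}{12} d}{6} = \frac{d}{72}$)
$Y{\left(Z,c \right)} = c + Z^{2}$ ($Y{\left(Z,c \right)} = Z^{2} + c = c + Z^{2}$)
$I = - \frac{31045}{9}$ ($I = \frac{4}{9} + \frac{-16850 - 14199}{9} = \frac{4}{9} + \frac{1}{9} \left(-31049\right) = \frac{4}{9} - \frac{31049}{9} = - \frac{31045}{9} \approx -3449.4$)
$I - Y{\left(b{\left(6 \right)},34 \right)} = - \frac{31045}{9} - \left(34 + \left(\frac{1}{72} \cdot 6\right)^{2}\right) = - \frac{31045}{9} - \left(34 + \left(\frac{1}{12}\right)^{2}\right) = - \frac{31045}{9} - \left(34 + \frac{1}{144}\right) = - \frac{31045}{9} - \frac{4897}{144} = - \frac{501617}{144}$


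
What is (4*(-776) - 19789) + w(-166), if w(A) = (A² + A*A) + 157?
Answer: 32376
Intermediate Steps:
w(A) = 157 + 2*A² (w(A) = (A² + A²) + 157 = 2*A² + 157 = 157 + 2*A²)
(4*(-776) - 19789) + w(-166) = (4*(-776) - 19789) + (157 + 2*(-166)²) = (-3104 - 19789) + (157 + 2*27556) = -22893 + (157 + 55112) = -22893 + 55269 = 32376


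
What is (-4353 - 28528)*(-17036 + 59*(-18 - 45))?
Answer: 682379393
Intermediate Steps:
(-4353 - 28528)*(-17036 + 59*(-18 - 45)) = -32881*(-17036 + 59*(-63)) = -32881*(-17036 - 3717) = -32881*(-20753) = 682379393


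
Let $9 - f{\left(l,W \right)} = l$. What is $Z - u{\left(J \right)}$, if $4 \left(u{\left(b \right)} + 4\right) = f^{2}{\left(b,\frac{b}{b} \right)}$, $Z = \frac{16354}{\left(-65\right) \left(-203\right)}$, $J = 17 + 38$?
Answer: $- \frac{531617}{1015} \approx -523.76$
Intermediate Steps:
$f{\left(l,W \right)} = 9 - l$
$J = 55$
$Z = \frac{1258}{1015}$ ($Z = \frac{16354}{13195} = 16354 \cdot \frac{1}{13195} = \frac{1258}{1015} \approx 1.2394$)
$u{\left(b \right)} = -4 + \frac{\left(9 - b\right)^{2}}{4}$
$Z - u{\left(J \right)} = \frac{1258}{1015} - \left(-4 + \frac{\left(-9 + 55\right)^{2}}{4}\right) = \frac{1258}{1015} - \left(-4 + \frac{46^{2}}{4}\right) = \frac{1258}{1015} - \left(-4 + \frac{1}{4} \cdot 2116\right) = \frac{1258}{1015} - \left(-4 + 529\right) = \frac{1258}{1015} - 525 = - \frac{531617}{1015}$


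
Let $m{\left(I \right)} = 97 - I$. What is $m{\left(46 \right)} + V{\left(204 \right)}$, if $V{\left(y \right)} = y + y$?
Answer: $459$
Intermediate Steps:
$V{\left(y \right)} = 2 y$
$m{\left(46 \right)} + V{\left(204 \right)} = \left(97 - 46\right) + 2 \cdot 204 = \left(97 - 46\right) + 408 = 51 + 408 = 459$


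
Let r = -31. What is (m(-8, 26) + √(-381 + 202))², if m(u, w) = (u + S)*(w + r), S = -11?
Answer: (95 + I*√179)² ≈ 8846.0 + 2542.0*I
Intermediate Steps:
m(u, w) = (-31 + w)*(-11 + u) (m(u, w) = (u - 11)*(w - 31) = (-11 + u)*(-31 + w) = (-31 + w)*(-11 + u))
(m(-8, 26) + √(-381 + 202))² = ((341 - 31*(-8) - 11*26 - 8*26) + √(-381 + 202))² = ((341 + 248 - 286 - 208) + √(-179))² = (95 + I*√179)²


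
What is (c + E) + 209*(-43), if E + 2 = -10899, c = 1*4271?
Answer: -15617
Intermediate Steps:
c = 4271
E = -10901 (E = -2 - 10899 = -10901)
(c + E) + 209*(-43) = (4271 - 10901) + 209*(-43) = -6630 - 8987 = -15617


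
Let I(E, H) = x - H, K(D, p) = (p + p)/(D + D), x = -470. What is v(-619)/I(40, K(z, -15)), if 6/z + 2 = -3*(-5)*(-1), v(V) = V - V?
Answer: 0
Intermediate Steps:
v(V) = 0
z = -6/17 (z = 6/(-2 - 3*(-5)*(-1)) = 6/(-2 + 15*(-1)) = 6/(-2 - 15) = 6/(-17) = 6*(-1/17) = -6/17 ≈ -0.35294)
K(D, p) = p/D (K(D, p) = (2*p)/((2*D)) = (2*p)*(1/(2*D)) = p/D)
I(E, H) = -470 - H
v(-619)/I(40, K(z, -15)) = 0/(-470 - (-15)/(-6/17)) = 0/(-470 - (-15)*(-17)/6) = 0/(-470 - 1*85/2) = 0/(-470 - 85/2) = 0/(-1025/2) = 0*(-2/1025) = 0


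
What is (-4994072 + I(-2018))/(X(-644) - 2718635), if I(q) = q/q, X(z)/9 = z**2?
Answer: -4994071/1013989 ≈ -4.9252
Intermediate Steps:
X(z) = 9*z**2
I(q) = 1
(-4994072 + I(-2018))/(X(-644) - 2718635) = (-4994072 + 1)/(9*(-644)**2 - 2718635) = -4994071/(9*414736 - 2718635) = -4994071/(3732624 - 2718635) = -4994071/1013989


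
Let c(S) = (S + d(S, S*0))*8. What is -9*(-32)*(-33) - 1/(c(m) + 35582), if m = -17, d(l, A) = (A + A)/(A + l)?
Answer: -336878785/35446 ≈ -9504.0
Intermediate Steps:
d(l, A) = 2*A/(A + l) (d(l, A) = (2*A)/(A + l) = 2*A/(A + l))
c(S) = 8*S (c(S) = (S + 2*(S*0)/(S*0 + S))*8 = (S + 2*0/(0 + S))*8 = (S + 2*0/S)*8 = (S + 0)*8 = S*8 = 8*S)
-9*(-32)*(-33) - 1/(c(m) + 35582) = -9*(-32)*(-33) - 1/(8*(-17) + 35582) = 288*(-33) - 1/(-136 + 35582) = -9504 - 1/35446 = -336878785/35446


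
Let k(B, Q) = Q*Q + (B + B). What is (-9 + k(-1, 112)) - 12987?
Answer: -454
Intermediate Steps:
k(B, Q) = Q² + 2*B
(-9 + k(-1, 112)) - 12987 = (-9 + (112² + 2*(-1))) - 12987 = (-9 + (12544 - 2)) - 12987 = (-9 + 12542) - 12987 = 12533 - 12987 = -454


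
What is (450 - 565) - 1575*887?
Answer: -1397140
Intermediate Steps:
(450 - 565) - 1575*887 = -115 - 1397025 = -1397140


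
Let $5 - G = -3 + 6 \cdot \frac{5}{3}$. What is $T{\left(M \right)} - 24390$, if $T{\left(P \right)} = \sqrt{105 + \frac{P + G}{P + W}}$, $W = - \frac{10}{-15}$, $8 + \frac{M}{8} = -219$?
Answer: $-24390 + \frac{\sqrt{785972166}}{2723} \approx -24380.0$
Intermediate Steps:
$M = -1816$ ($M = -64 + 8 \left(-219\right) = -64 - 1752 = -1816$)
$G = -2$ ($G = 5 - \left(-3 + 6 \cdot \frac{5}{3}\right) = 5 - \left(-3 + 10\right) = 5 - 7 = -2$)
$W = \frac{2}{3}$ ($W = \left(-10\right) \left(- \frac{1}{15}\right) = \frac{2}{3} \approx 0.66667$)
$T{\left(P \right)} = \sqrt{105 + \frac{-2 + P}{\frac{2}{3} + P}}$ ($T{\left(P \right)} = \sqrt{105 + \frac{P - 2}{P + \frac{2}{3}}} = \sqrt{105 + \frac{-2 + P}{\frac{2}{3} + P}}$)
$T{\left(M \right)} - 24390 = \sqrt{6} \sqrt{\frac{34 + 53 \left(-1816\right)}{2 + 3 \left(-1816\right)}} - 24390 = \sqrt{6} \sqrt{\frac{34 - 96248}{2 - 5448}} - 24390 = \sqrt{6} \sqrt{\frac{1}{-5446} \left(-96214\right)} - 24390 = \sqrt{6} \sqrt{\left(- \frac{1}{5446}\right) \left(-96214\right)} - 24390 = \sqrt{6} \sqrt{\frac{48107}{2723}} - 24390 = \sqrt{6} \frac{\sqrt{130995361}}{2723} - 24390 = \frac{\sqrt{785972166}}{2723} - 24390 = -24390 + \frac{\sqrt{785972166}}{2723}$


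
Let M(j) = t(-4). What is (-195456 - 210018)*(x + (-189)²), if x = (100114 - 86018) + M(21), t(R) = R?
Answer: -20197876362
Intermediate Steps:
M(j) = -4
x = 14092 (x = (100114 - 86018) - 4 = 14096 - 4 = 14092)
(-195456 - 210018)*(x + (-189)²) = (-195456 - 210018)*(14092 + (-189)²) = -405474*(14092 + 35721) = -405474*49813 = -20197876362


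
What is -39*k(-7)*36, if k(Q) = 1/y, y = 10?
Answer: -702/5 ≈ -140.40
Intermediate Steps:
k(Q) = 1/10
-39*k(-7)*36 = -39*1/10*36 = -39/10*36 = -702/5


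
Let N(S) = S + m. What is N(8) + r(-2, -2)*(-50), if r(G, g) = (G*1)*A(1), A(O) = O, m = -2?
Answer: 106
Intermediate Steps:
N(S) = -2 + S (N(S) = S - 2 = -2 + S)
r(G, g) = G (r(G, g) = (G*1)*1 = G*1 = G)
N(8) + r(-2, -2)*(-50) = (-2 + 8) - 2*(-50) = 6 + 100 = 106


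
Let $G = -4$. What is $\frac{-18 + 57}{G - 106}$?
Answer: $- \frac{39}{110} \approx -0.35455$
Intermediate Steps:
$\frac{-18 + 57}{G - 106} = \frac{-18 + 57}{-4 - 106} = \frac{39}{-110} = 39 \left(- \frac{1}{110}\right) = - \frac{39}{110}$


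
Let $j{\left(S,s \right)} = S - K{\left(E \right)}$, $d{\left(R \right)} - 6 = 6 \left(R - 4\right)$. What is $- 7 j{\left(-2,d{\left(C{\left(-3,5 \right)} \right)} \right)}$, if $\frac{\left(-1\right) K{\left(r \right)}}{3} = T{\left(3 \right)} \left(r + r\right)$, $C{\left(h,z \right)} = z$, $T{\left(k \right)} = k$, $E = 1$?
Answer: $-112$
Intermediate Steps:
$K{\left(r \right)} = - 18 r$ ($K{\left(r \right)} = - 3 \cdot 3 \left(r + r\right) = - 3 \cdot 3 \cdot 2 r = - 3 \cdot 6 r = - 18 r$)
$d{\left(R \right)} = -18 + 6 R$ ($d{\left(R \right)} = 6 + 6 \left(R - 4\right) = 6 + 6 \left(-4 + R\right) = 6 + \left(-24 + 6 R\right) = -18 + 6 R$)
$j{\left(S,s \right)} = 18 + S$ ($j{\left(S,s \right)} = S - \left(-18\right) 1 = S - -18 = S + 18 = 18 + S$)
$- 7 j{\left(-2,d{\left(C{\left(-3,5 \right)} \right)} \right)} = - 7 \left(18 - 2\right) = \left(-7\right) 16 = -112$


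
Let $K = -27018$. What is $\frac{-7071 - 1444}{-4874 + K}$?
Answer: $\frac{8515}{31892} \approx 0.26699$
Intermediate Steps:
$\frac{-7071 - 1444}{-4874 + K} = \frac{-7071 - 1444}{-4874 - 27018} = - \frac{8515}{-31892} = \left(-8515\right) \left(- \frac{1}{31892}\right) = \frac{8515}{31892}$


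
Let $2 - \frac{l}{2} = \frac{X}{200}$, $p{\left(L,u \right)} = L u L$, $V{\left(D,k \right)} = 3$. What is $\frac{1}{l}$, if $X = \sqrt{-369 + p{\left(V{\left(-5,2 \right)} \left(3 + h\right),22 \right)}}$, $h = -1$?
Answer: $\frac{40000}{159577} + \frac{300 \sqrt{47}}{159577} \approx 0.26355$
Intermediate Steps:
$p{\left(L,u \right)} = u L^{2}$
$X = 3 \sqrt{47}$ ($X = \sqrt{-369 + 22 \left(3 \left(3 - 1\right)\right)^{2}} = \sqrt{-369 + 22 \left(3 \cdot 2\right)^{2}} = \sqrt{-369 + 22 \cdot 6^{2}} = \sqrt{-369 + 22 \cdot 36} = \sqrt{-369 + 792} = \sqrt{423} = 3 \sqrt{47} \approx 20.567$)
$l = 4 - \frac{3 \sqrt{47}}{100}$ ($l = 4 - 2 \frac{3 \sqrt{47}}{200} = 4 - \frac{3 \sqrt{47}}{100} \approx 3.7943$)
$\frac{1}{l} = \frac{1}{4 - \frac{3 \sqrt{47}}{100}}$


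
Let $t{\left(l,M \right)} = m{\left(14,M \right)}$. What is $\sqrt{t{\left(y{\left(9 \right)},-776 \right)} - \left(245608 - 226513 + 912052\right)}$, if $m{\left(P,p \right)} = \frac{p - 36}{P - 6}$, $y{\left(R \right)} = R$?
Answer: $\frac{i \sqrt{3724994}}{2} \approx 965.01 i$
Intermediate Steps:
$m{\left(P,p \right)} = \frac{-36 + p}{-6 + P}$
$t{\left(l,M \right)} = - \frac{9}{2} + \frac{M}{8}$ ($t{\left(l,M \right)} = \frac{-36 + M}{-6 + 14} = \frac{-36 + M}{8} = - \frac{9}{2} + \frac{M}{8}$)
$\sqrt{t{\left(y{\left(9 \right)},-776 \right)} - \left(245608 - 226513 + 912052\right)} = \sqrt{\left(- \frac{9}{2} + \frac{1}{8} \left(-776\right)\right) - \left(245608 - 226513 + 912052\right)} = \sqrt{\left(- \frac{9}{2} - 97\right) - 931147} = \sqrt{- \frac{203}{2} - 931147} = \sqrt{- \frac{1862497}{2}} = \frac{i \sqrt{3724994}}{2}$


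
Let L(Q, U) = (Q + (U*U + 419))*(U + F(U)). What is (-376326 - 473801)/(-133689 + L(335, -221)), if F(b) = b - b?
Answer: 850127/11094184 ≈ 0.076628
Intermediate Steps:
F(b) = 0
L(Q, U) = U*(419 + Q + U²) (L(Q, U) = (Q + (U*U + 419))*(U + 0) = (Q + (U² + 419))*U = (Q + (419 + U²))*U = (419 + Q + U²)*U = U*(419 + Q + U²))
(-376326 - 473801)/(-133689 + L(335, -221)) = (-376326 - 473801)/(-133689 - 221*(419 + 335 + (-221)²)) = -850127/(-133689 - 221*(419 + 335 + 48841)) = -850127/(-133689 - 221*49595) = -850127/(-133689 - 10960495) = -850127/(-11094184) = -850127*(-1/11094184) = 850127/11094184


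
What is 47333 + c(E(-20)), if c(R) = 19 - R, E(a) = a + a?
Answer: 47392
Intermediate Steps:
E(a) = 2*a
47333 + c(E(-20)) = 47333 + (19 - 2*(-20)) = 47333 + (19 - 1*(-40)) = 47333 + (19 + 40) = 47333 + 59 = 47392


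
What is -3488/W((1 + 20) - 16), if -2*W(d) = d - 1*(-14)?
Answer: 6976/19 ≈ 367.16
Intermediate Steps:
W(d) = -7 - d/2 (W(d) = -(d - 1*(-14))/2 = -(d + 14)/2 = -(14 + d)/2 = -7 - d/2)
-3488/W((1 + 20) - 16) = -3488/(-7 - ((1 + 20) - 16)/2) = -3488/(-7 - (21 - 16)/2) = -3488/(-7 - ½*5) = -3488/(-7 - 5/2) = -3488/(-19/2) = -3488*(-2/19) = 6976/19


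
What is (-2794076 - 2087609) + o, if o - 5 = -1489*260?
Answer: -5268820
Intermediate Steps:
o = -387135 (o = 5 - 1489*260 = 5 - 387140 = -387135)
(-2794076 - 2087609) + o = (-2794076 - 2087609) - 387135 = -4881685 - 387135 = -5268820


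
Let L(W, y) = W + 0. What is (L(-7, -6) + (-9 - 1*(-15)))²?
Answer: 1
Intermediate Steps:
L(W, y) = W
(L(-7, -6) + (-9 - 1*(-15)))² = (-7 + (-9 - 1*(-15)))² = (-7 + (-9 + 15))² = (-7 + 6)² = (-1)² = 1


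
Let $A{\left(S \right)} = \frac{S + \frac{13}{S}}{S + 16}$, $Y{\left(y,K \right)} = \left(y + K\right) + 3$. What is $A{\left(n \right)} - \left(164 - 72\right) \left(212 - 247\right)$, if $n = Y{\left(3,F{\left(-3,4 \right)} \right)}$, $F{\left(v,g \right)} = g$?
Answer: $\frac{837313}{260} \approx 3220.4$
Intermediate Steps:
$Y{\left(y,K \right)} = 3 + K + y$ ($Y{\left(y,K \right)} = \left(K + y\right) + 3 = 3 + K + y$)
$n = 10$ ($n = 3 + 4 + 3 = 10$)
$A{\left(S \right)} = \frac{S + \frac{13}{S}}{16 + S}$
$A{\left(n \right)} - \left(164 - 72\right) \left(212 - 247\right) = \frac{13 + 10^{2}}{10 \left(16 + 10\right)} - \left(164 - 72\right) \left(212 - 247\right) = \frac{13 + 100}{10 \cdot 26} - 92 \left(-35\right) = \frac{1}{10} \cdot \frac{1}{26} \cdot 113 - -3220 = \frac{113}{260} + 3220 = \frac{837313}{260}$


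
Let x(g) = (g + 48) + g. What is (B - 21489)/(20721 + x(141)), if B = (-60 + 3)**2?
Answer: -6080/7017 ≈ -0.86647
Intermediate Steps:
B = 3249 (B = (-57)**2 = 3249)
x(g) = 48 + 2*g (x(g) = (48 + g) + g = 48 + 2*g)
(B - 21489)/(20721 + x(141)) = (3249 - 21489)/(20721 + (48 + 2*141)) = -18240/(20721 + (48 + 282)) = -18240/(20721 + 330) = -18240/21051 = -18240*1/21051 = -6080/7017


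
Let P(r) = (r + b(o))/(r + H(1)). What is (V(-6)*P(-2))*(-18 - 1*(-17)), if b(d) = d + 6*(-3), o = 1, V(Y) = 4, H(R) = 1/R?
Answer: -76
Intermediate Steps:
b(d) = -18 + d (b(d) = d - 18 = -18 + d)
P(r) = (-17 + r)/(1 + r) (P(r) = (r + (-18 + 1))/(r + 1/1) = (r - 17)/(r + 1) = (-17 + r)/(1 + r))
(V(-6)*P(-2))*(-18 - 1*(-17)) = (4*((-17 - 2)/(1 - 2)))*(-18 - 1*(-17)) = (4*(-19/(-1)))*(-18 + 17) = (4*(-1*(-19)))*(-1) = (4*19)*(-1) = 76*(-1) = -76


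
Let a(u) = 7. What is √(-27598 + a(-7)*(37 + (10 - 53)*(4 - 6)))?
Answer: I*√26737 ≈ 163.51*I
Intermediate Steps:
√(-27598 + a(-7)*(37 + (10 - 53)*(4 - 6))) = √(-27598 + 7*(37 + (10 - 53)*(4 - 6))) = √(-27598 + 7*(37 - 43*(-2))) = √(-27598 + 7*(37 + 86)) = √(-27598 + 7*123) = √(-27598 + 861) = √(-26737) = I*√26737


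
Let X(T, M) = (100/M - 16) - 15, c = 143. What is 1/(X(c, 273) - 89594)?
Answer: -273/24467525 ≈ -1.1158e-5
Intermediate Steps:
X(T, M) = -31 + 100/M (X(T, M) = (-16 + 100/M) - 15 = -31 + 100/M)
1/(X(c, 273) - 89594) = 1/((-31 + 100/273) - 89594) = 1/(-8363/273 - 89594) = 1/(-24467525/273) = -273/24467525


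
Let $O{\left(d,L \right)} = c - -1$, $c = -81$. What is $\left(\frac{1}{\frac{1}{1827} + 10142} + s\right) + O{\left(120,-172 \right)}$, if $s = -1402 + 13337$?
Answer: $\frac{219666453752}{18529435} \approx 11855.0$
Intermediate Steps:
$O{\left(d,L \right)} = -80$ ($O{\left(d,L \right)} = -81 - -1 = -81 + 1 = -80$)
$s = 11935$
$\left(\frac{1}{\frac{1}{1827} + 10142} + s\right) + O{\left(120,-172 \right)} = \left(\frac{1}{\frac{1}{1827} + 10142} + 11935\right) - 80 = \left(\frac{1}{\frac{18529435}{1827}} + 11935\right) - 80 = \left(\frac{1827}{18529435} + 11935\right) - 80 = \frac{221148808552}{18529435} - 80 = \frac{219666453752}{18529435}$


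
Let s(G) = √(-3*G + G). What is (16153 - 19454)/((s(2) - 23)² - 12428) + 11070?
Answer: 1568546185913/141689873 - 303692*I/141689873 ≈ 11070.0 - 0.0021434*I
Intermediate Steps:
s(G) = √2*√(-G) (s(G) = √(-2*G) = √2*√(-G))
(16153 - 19454)/((s(2) - 23)² - 12428) + 11070 = (16153 - 19454)/((√2*√(-1*2) - 23)² - 12428) + 11070 = -3301/((√2*√(-2) - 23)² - 12428) + 11070 = -3301/((√2*(I*√2) - 23)² - 12428) + 11070 = -3301/((2*I - 23)² - 12428) + 11070 = -3301/((-23 + 2*I)² - 12428) + 11070 = -3301/(-12428 + (-23 + 2*I)²) + 11070 = 11070 - 3301/(-12428 + (-23 + 2*I)²)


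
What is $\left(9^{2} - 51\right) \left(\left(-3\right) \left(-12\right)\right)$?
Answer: $1080$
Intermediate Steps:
$\left(9^{2} - 51\right) \left(\left(-3\right) \left(-12\right)\right) = \left(81 - 51\right) 36 = 30 \cdot 36 = 1080$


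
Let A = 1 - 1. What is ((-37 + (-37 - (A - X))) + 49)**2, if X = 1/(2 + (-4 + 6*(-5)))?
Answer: 641601/1024 ≈ 626.56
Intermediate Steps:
A = 0
X = -1/32 (X = 1/(2 + (-4 - 30)) = 1/(2 - 34) = 1/(-32) = -1/32 ≈ -0.031250)
((-37 + (-37 - (A - X))) + 49)**2 = ((-37 + (-37 - (0 - 1*(-1/32)))) + 49)**2 = ((-37 + (-37 - (0 + 1/32))) + 49)**2 = ((-37 + (-37 - 1*1/32)) + 49)**2 = ((-37 + (-37 - 1/32)) + 49)**2 = ((-37 - 1185/32) + 49)**2 = (-2369/32 + 49)**2 = (-801/32)**2 = 641601/1024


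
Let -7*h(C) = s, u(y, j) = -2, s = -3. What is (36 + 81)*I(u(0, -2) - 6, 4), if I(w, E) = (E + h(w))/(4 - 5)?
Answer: -3627/7 ≈ -518.14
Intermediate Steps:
h(C) = 3/7 (h(C) = -⅐*(-3) = 3/7)
I(w, E) = -3/7 - E (I(w, E) = (E + 3/7)/(4 - 5) = (3/7 + E)/(-1) = (3/7 + E)*(-1) = -3/7 - E)
(36 + 81)*I(u(0, -2) - 6, 4) = (36 + 81)*(-3/7 - 1*4) = 117*(-3/7 - 4) = 117*(-31/7) = -3627/7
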